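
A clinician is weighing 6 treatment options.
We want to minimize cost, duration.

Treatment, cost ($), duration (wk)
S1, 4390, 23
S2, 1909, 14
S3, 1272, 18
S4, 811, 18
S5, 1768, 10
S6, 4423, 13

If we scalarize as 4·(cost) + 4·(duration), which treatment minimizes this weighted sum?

S4

S1: 4·4390 + 4·23 = 17652
S2: 4·1909 + 4·14 = 7692
S3: 4·1272 + 4·18 = 5160
S4: 4·811 + 4·18 = 3316
S5: 4·1768 + 4·10 = 7112
S6: 4·4423 + 4·13 = 17744
Lowest: S4 at 3316.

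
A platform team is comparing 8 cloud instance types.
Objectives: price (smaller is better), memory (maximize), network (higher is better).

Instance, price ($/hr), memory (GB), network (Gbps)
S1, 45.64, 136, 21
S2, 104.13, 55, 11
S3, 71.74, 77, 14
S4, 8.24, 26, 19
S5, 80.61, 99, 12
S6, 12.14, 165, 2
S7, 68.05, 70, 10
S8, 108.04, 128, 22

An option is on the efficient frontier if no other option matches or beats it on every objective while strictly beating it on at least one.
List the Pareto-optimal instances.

S1: not dominated.
S2: dominated by S1 (price 45.64≤104.13, memory 136≥55, network 21≥11).
S3: dominated by S1 (price 45.64≤71.74, memory 136≥77, network 21≥14).
S4: not dominated (best price).
S5: dominated by S1 (price 45.64≤80.61, memory 136≥99, network 21≥12).
S6: not dominated (best memory).
S7: dominated by S1 (price 45.64≤68.05, memory 136≥70, network 21≥10).
S8: not dominated (best network).

S1, S4, S6, S8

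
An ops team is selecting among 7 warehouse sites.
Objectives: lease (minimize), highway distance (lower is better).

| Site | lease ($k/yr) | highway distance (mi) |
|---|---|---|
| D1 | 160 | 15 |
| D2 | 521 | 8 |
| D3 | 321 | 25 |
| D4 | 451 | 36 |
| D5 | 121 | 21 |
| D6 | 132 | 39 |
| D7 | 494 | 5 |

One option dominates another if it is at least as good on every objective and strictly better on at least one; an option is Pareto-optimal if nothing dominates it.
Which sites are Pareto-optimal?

D1, D5, D7

D1: not dominated.
D2: dominated by D7 (lease 494≤521, highway distance 5≤8).
D3: dominated by D1 (lease 160≤321, highway distance 15≤25).
D4: dominated by D1 (lease 160≤451, highway distance 15≤36).
D5: not dominated (best lease).
D6: dominated by D5 (lease 121≤132, highway distance 21≤39).
D7: not dominated (best highway distance).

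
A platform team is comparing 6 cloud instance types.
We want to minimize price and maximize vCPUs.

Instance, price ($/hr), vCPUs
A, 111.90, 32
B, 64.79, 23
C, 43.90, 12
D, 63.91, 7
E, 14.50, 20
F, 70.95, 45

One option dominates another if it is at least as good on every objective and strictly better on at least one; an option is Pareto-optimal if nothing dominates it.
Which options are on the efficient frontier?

A: dominated by F (price 70.95≤111.90, vCPUs 45≥32).
B: not dominated.
C: dominated by E (price 14.50≤43.90, vCPUs 20≥12).
D: dominated by C (price 43.90≤63.91, vCPUs 12≥7).
E: not dominated (best price).
F: not dominated (best vCPUs).

B, E, F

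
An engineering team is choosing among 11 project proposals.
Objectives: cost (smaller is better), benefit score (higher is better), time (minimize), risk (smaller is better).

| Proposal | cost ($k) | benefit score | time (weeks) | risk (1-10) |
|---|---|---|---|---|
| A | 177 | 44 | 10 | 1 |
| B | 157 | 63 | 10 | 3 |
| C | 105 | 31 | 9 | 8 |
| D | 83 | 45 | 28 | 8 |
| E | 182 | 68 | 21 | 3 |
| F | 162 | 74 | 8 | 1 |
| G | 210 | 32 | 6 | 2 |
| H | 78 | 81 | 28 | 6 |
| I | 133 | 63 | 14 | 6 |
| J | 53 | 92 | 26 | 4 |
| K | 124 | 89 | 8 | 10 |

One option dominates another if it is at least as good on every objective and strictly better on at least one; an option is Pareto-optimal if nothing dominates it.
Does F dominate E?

Yes

F vs E: cost 162≤182, benefit score 74≥68, time 8≤21, risk 1≤3 — F is at least as good on every objective with at least one strict improvement.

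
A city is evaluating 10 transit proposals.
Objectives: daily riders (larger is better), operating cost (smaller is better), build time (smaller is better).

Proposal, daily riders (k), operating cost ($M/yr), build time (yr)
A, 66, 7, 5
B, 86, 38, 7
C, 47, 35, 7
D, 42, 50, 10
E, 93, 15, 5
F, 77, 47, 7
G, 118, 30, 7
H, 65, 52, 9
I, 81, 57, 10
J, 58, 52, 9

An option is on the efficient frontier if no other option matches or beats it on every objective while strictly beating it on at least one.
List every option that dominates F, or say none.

B, E, G

B: daily riders 86≥77, operating cost 38≤47, build time 7≤7 — dominates F.
E: daily riders 93≥77, operating cost 15≤47, build time 5≤7 — dominates F.
G: daily riders 118≥77, operating cost 30≤47, build time 7≤7 — dominates F.
Others (A, C, D, H, I, J) are each worse than F on at least one objective.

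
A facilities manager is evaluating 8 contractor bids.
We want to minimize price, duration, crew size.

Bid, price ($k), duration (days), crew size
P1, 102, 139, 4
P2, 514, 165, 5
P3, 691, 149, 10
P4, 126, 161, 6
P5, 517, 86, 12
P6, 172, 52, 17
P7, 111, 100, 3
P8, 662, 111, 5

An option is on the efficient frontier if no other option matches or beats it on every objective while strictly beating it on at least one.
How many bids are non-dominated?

P1: not dominated (best price).
P2: dominated by P1 (price 102≤514, duration 139≤165, crew size 4≤5).
P3: dominated by P1 (price 102≤691, duration 139≤149, crew size 4≤10).
P4: dominated by P1 (price 102≤126, duration 139≤161, crew size 4≤6).
P5: not dominated.
P6: not dominated (best duration).
P7: not dominated (best crew size).
P8: dominated by P7 (price 111≤662, duration 100≤111, crew size 3≤5).
Pareto-optimal: P1, P5, P6, P7 → 4.

4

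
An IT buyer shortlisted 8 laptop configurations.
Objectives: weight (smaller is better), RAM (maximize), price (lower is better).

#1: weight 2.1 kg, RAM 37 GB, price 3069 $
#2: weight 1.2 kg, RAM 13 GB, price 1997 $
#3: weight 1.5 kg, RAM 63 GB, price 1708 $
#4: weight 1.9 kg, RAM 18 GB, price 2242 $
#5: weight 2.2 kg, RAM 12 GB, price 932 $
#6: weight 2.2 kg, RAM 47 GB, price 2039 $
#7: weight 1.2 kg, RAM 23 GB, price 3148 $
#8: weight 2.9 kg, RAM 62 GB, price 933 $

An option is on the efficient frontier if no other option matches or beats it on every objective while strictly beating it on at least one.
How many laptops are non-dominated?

5

#1: dominated by #3 (weight 1.5≤2.1, RAM 63≥37, price 1708≤3069).
#2: not dominated.
#3: not dominated (best RAM).
#4: dominated by #3 (weight 1.5≤1.9, RAM 63≥18, price 1708≤2242).
#5: not dominated (best price).
#6: dominated by #3 (weight 1.5≤2.2, RAM 63≥47, price 1708≤2039).
#7: not dominated.
#8: not dominated.
Pareto-optimal: #2, #3, #5, #7, #8 → 5.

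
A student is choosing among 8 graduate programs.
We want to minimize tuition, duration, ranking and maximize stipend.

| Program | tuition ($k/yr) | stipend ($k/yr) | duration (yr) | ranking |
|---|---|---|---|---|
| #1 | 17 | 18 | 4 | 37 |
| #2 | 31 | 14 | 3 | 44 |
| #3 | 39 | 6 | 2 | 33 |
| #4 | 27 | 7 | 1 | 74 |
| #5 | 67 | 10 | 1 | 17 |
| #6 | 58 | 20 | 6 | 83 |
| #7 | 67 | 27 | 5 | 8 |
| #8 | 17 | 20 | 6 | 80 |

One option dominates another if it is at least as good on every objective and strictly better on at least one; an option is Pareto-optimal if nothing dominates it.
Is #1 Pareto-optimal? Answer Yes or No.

#2: worse on tuition (31 vs 17).
#3: worse on tuition (39 vs 17).
#4: worse on tuition (27 vs 17).
#5: worse on tuition (67 vs 17).
#6: worse on tuition (58 vs 17).
#7: worse on tuition (67 vs 17).
#8: worse on duration (6 vs 4).
No option is at least as good as #1 on every objective and strictly better on one.

Yes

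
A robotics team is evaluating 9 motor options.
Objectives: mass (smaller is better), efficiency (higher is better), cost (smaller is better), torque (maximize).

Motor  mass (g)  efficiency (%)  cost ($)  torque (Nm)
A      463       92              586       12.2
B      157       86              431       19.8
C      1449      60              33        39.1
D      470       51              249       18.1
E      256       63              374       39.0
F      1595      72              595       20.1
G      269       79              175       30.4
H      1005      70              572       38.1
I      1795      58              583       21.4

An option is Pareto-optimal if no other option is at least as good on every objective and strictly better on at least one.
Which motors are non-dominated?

A, B, C, E, G, H

A: not dominated (best efficiency).
B: not dominated (best mass).
C: not dominated (best cost).
D: dominated by G (mass 269≤470, efficiency 79≥51, cost 175≤249, torque 30.4≥18.1).
E: not dominated.
F: dominated by G (mass 269≤1595, efficiency 79≥72, cost 175≤595, torque 30.4≥20.1).
G: not dominated.
H: not dominated.
I: dominated by C (mass 1449≤1795, efficiency 60≥58, cost 33≤583, torque 39.1≥21.4).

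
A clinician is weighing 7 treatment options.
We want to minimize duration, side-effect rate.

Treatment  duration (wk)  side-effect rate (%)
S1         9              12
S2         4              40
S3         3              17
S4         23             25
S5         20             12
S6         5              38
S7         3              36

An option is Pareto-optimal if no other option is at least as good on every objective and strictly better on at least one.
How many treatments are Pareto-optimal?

S1: not dominated.
S2: dominated by S3 (duration 3≤4, side-effect rate 17≤40).
S3: not dominated.
S4: dominated by S1 (duration 9≤23, side-effect rate 12≤25).
S5: dominated by S1 (duration 9≤20, side-effect rate 12≤12).
S6: dominated by S3 (duration 3≤5, side-effect rate 17≤38).
S7: dominated by S3 (duration 3≤3, side-effect rate 17≤36).
Pareto-optimal: S1, S3 → 2.

2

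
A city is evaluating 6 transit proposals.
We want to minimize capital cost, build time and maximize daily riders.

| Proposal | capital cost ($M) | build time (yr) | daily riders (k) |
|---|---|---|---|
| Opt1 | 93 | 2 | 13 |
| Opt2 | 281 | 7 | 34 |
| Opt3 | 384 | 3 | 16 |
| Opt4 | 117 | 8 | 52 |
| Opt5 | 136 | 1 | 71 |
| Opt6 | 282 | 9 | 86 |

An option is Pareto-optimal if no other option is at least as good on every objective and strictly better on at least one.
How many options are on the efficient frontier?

Opt1: not dominated (best capital cost).
Opt2: dominated by Opt5 (capital cost 136≤281, build time 1≤7, daily riders 71≥34).
Opt3: dominated by Opt5 (capital cost 136≤384, build time 1≤3, daily riders 71≥16).
Opt4: not dominated.
Opt5: not dominated (best build time).
Opt6: not dominated (best daily riders).
Pareto-optimal: Opt1, Opt4, Opt5, Opt6 → 4.

4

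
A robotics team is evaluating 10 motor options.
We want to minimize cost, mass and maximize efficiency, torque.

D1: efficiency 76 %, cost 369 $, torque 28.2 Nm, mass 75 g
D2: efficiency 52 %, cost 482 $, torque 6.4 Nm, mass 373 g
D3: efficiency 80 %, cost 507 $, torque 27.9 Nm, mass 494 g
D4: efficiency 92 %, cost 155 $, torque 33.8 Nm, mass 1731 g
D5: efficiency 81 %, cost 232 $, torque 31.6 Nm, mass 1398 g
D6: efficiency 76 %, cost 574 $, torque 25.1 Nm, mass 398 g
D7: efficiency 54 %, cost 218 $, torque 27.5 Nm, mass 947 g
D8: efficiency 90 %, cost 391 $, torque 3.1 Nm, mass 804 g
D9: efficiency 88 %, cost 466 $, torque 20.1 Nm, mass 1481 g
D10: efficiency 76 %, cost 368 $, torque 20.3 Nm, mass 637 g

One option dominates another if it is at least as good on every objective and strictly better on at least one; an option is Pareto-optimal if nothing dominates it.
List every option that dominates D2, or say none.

D1: efficiency 76≥52, cost 369≤482, torque 28.2≥6.4, mass 75≤373 — dominates D2.
Others (D3, D4, D5, D6, D7, D8, D9, D10) are each worse than D2 on at least one objective.

D1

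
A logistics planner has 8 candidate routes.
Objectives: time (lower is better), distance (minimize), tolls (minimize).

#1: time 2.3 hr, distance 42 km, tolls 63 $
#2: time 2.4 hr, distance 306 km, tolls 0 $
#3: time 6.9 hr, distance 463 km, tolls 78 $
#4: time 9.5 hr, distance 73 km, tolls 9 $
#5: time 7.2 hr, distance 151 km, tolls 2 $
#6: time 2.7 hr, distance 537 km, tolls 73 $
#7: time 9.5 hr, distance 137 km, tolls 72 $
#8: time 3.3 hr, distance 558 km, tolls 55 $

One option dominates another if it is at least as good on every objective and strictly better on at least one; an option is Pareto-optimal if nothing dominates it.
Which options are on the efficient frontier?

#1: not dominated (best time).
#2: not dominated (best tolls).
#3: dominated by #1 (time 2.3≤6.9, distance 42≤463, tolls 63≤78).
#4: not dominated.
#5: not dominated.
#6: dominated by #1 (time 2.3≤2.7, distance 42≤537, tolls 63≤73).
#7: dominated by #1 (time 2.3≤9.5, distance 42≤137, tolls 63≤72).
#8: dominated by #2 (time 2.4≤3.3, distance 306≤558, tolls 0≤55).

#1, #2, #4, #5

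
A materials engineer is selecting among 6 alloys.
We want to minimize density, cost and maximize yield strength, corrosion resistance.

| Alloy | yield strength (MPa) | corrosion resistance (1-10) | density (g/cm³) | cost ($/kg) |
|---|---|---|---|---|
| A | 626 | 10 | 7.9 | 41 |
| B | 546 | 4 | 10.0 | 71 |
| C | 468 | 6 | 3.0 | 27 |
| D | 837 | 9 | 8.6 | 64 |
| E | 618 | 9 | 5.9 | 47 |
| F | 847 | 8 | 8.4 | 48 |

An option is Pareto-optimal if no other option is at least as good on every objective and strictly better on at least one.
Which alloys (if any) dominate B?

A: yield strength 626≥546, corrosion resistance 10≥4, density 7.9≤10.0, cost 41≤71 — dominates B.
D: yield strength 837≥546, corrosion resistance 9≥4, density 8.6≤10.0, cost 64≤71 — dominates B.
E: yield strength 618≥546, corrosion resistance 9≥4, density 5.9≤10.0, cost 47≤71 — dominates B.
F: yield strength 847≥546, corrosion resistance 8≥4, density 8.4≤10.0, cost 48≤71 — dominates B.
Others (C) are each worse than B on at least one objective.

A, D, E, F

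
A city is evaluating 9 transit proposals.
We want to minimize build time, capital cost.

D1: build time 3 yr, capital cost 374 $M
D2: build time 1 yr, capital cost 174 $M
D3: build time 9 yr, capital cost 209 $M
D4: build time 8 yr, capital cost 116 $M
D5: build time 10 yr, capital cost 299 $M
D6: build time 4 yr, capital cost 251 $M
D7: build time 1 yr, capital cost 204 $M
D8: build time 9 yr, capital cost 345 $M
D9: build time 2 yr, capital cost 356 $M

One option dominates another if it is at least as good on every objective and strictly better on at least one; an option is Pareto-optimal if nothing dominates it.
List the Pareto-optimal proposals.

D2, D4

D1: dominated by D2 (build time 1≤3, capital cost 174≤374).
D2: not dominated.
D3: dominated by D2 (build time 1≤9, capital cost 174≤209).
D4: not dominated (best capital cost).
D5: dominated by D2 (build time 1≤10, capital cost 174≤299).
D6: dominated by D2 (build time 1≤4, capital cost 174≤251).
D7: dominated by D2 (build time 1≤1, capital cost 174≤204).
D8: dominated by D2 (build time 1≤9, capital cost 174≤345).
D9: dominated by D2 (build time 1≤2, capital cost 174≤356).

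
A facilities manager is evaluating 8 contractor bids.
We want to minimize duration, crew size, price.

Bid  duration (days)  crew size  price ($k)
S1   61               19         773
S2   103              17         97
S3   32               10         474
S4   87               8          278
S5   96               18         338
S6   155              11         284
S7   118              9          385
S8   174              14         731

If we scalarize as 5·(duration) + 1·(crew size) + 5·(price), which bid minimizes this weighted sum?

S1: 5·61 + 1·19 + 5·773 = 4189
S2: 5·103 + 1·17 + 5·97 = 1017
S3: 5·32 + 1·10 + 5·474 = 2540
S4: 5·87 + 1·8 + 5·278 = 1833
S5: 5·96 + 1·18 + 5·338 = 2188
S6: 5·155 + 1·11 + 5·284 = 2206
S7: 5·118 + 1·9 + 5·385 = 2524
S8: 5·174 + 1·14 + 5·731 = 4539
Lowest: S2 at 1017.

S2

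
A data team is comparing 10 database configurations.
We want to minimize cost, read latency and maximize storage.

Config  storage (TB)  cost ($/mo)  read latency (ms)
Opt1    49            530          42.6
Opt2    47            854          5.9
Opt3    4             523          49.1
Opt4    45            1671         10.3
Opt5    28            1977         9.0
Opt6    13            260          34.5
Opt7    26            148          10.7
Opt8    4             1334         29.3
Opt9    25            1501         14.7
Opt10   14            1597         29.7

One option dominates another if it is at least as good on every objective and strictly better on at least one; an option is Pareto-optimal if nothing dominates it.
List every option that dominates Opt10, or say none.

Opt2, Opt7, Opt9

Opt2: storage 47≥14, cost 854≤1597, read latency 5.9≤29.7 — dominates Opt10.
Opt7: storage 26≥14, cost 148≤1597, read latency 10.7≤29.7 — dominates Opt10.
Opt9: storage 25≥14, cost 1501≤1597, read latency 14.7≤29.7 — dominates Opt10.
Others (Opt1, Opt3, Opt4, Opt5, Opt6, Opt8) are each worse than Opt10 on at least one objective.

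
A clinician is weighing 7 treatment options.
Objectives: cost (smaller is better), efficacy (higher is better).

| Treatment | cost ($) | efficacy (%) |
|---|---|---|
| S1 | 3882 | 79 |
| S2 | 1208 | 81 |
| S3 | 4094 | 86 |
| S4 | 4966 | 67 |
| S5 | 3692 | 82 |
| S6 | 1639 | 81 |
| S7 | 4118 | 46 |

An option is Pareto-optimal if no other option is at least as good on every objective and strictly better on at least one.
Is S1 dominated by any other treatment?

S2 vs S1: cost 1208≤3882, efficacy 81≥79 — S2 is at least as good on every objective and strictly better on at least one, so S2 dominates S1.

Yes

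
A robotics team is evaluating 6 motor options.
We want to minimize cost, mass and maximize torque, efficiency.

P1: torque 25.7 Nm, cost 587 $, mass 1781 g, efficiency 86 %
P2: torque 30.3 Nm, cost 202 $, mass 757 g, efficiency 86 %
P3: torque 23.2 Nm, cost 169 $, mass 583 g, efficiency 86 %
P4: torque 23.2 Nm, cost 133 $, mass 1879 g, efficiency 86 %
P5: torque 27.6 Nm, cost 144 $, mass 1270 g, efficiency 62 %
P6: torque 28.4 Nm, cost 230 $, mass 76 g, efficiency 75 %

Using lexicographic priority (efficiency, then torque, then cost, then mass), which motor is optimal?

P2

First maximize efficiency: best is 86, kept {P1, P2, P3, P4}.
Then maximize torque: best is 30.3, kept {P2}.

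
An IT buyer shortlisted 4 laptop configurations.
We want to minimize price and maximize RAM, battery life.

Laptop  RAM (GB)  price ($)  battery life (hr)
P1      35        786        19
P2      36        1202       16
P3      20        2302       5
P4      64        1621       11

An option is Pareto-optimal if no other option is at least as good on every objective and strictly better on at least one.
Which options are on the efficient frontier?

P1: not dominated (best price).
P2: not dominated.
P3: dominated by P1 (RAM 35≥20, price 786≤2302, battery life 19≥5).
P4: not dominated (best RAM).

P1, P2, P4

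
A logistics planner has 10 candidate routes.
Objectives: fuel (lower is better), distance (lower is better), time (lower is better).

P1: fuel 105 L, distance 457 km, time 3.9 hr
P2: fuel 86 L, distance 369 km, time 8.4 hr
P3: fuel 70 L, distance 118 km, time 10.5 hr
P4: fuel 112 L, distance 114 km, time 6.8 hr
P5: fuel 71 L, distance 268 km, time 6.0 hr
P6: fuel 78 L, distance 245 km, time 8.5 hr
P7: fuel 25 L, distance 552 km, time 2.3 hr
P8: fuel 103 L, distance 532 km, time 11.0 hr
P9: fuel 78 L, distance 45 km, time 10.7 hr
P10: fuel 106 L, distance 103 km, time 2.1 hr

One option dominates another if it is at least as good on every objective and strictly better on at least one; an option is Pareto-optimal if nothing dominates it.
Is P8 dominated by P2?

P2 vs P8: fuel 86≤103, distance 369≤532, time 8.4≤11.0 — P2 is at least as good on every objective with at least one strict improvement.

Yes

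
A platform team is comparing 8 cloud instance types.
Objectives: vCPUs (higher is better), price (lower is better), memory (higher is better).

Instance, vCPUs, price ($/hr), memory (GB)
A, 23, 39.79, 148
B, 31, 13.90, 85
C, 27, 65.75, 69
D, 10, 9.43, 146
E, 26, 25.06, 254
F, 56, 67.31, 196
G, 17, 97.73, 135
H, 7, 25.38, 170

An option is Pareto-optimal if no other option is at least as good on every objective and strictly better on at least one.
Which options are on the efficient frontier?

A: dominated by E (vCPUs 26≥23, price 25.06≤39.79, memory 254≥148).
B: not dominated.
C: dominated by B (vCPUs 31≥27, price 13.90≤65.75, memory 85≥69).
D: not dominated (best price).
E: not dominated (best memory).
F: not dominated (best vCPUs).
G: dominated by A (vCPUs 23≥17, price 39.79≤97.73, memory 148≥135).
H: dominated by E (vCPUs 26≥7, price 25.06≤25.38, memory 254≥170).

B, D, E, F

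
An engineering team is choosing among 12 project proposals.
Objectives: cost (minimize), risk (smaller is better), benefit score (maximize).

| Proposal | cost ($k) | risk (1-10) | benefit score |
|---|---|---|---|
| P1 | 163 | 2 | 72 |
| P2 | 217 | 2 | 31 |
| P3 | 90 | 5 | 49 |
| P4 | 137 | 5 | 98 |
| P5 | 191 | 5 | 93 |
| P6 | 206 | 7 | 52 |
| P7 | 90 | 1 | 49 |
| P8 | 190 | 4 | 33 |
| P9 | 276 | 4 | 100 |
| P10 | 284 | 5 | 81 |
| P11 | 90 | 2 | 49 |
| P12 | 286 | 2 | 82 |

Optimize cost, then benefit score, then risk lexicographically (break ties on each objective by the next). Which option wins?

P7

First minimize cost: best is 90, kept {P3, P7, P11}.
Then maximize benefit score: best is 49, kept {P3, P7, P11}.
Then minimize risk: best is 1, kept {P7}.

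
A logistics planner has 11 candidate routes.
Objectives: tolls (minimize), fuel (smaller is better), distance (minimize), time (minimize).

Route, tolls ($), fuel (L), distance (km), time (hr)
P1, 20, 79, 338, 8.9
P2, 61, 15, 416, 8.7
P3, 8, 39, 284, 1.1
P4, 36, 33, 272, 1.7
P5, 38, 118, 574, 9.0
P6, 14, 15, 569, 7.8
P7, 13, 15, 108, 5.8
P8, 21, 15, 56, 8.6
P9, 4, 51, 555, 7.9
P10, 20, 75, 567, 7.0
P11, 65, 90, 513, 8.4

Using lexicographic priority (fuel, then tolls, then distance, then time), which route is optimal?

P7

First minimize fuel: best is 15, kept {P2, P6, P7, P8}.
Then minimize tolls: best is 13, kept {P7}.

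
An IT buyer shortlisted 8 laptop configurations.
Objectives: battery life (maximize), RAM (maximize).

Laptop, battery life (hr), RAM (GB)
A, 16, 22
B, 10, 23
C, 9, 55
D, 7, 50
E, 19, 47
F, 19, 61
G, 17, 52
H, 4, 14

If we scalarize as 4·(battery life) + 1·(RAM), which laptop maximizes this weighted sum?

A: 4·16 + 1·22 = 86
B: 4·10 + 1·23 = 63
C: 4·9 + 1·55 = 91
D: 4·7 + 1·50 = 78
E: 4·19 + 1·47 = 123
F: 4·19 + 1·61 = 137
G: 4·17 + 1·52 = 120
H: 4·4 + 1·14 = 30
Highest: F at 137.

F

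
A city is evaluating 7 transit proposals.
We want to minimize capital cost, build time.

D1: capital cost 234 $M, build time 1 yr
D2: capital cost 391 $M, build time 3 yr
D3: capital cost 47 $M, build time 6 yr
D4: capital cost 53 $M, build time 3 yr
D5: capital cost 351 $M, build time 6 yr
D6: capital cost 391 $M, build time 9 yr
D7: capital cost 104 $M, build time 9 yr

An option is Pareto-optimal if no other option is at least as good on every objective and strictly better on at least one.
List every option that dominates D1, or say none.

none

D2: worse on capital cost (391 vs 234).
D3: worse on build time (6 vs 1).
D4: worse on build time (3 vs 1).
D5: worse on capital cost (351 vs 234).
D6: worse on capital cost (391 vs 234).
D7: worse on build time (9 vs 1).
No option dominates D1.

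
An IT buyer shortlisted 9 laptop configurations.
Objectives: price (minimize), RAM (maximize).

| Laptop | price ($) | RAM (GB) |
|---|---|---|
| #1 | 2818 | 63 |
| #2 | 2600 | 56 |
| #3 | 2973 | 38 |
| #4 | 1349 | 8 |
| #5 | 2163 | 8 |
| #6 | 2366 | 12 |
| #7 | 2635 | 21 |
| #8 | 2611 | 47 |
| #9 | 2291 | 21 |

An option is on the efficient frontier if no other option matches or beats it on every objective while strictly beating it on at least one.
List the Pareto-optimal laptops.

#1: not dominated (best RAM).
#2: not dominated.
#3: dominated by #1 (price 2818≤2973, RAM 63≥38).
#4: not dominated (best price).
#5: dominated by #4 (price 1349≤2163, RAM 8≥8).
#6: dominated by #9 (price 2291≤2366, RAM 21≥12).
#7: dominated by #2 (price 2600≤2635, RAM 56≥21).
#8: dominated by #2 (price 2600≤2611, RAM 56≥47).
#9: not dominated.

#1, #2, #4, #9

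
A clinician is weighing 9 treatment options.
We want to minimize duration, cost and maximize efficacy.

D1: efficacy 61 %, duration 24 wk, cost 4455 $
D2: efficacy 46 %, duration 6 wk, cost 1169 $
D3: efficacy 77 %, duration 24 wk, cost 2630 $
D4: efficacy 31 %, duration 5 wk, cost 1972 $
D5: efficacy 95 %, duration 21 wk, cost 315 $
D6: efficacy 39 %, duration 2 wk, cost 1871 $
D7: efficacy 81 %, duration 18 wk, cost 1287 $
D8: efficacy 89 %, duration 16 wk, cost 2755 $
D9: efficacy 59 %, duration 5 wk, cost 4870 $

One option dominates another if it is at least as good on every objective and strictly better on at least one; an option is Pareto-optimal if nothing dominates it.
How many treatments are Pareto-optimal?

D1: dominated by D3 (efficacy 77≥61, duration 24≤24, cost 2630≤4455).
D2: not dominated.
D3: dominated by D5 (efficacy 95≥77, duration 21≤24, cost 315≤2630).
D4: dominated by D6 (efficacy 39≥31, duration 2≤5, cost 1871≤1972).
D5: not dominated (best efficacy).
D6: not dominated (best duration).
D7: not dominated.
D8: not dominated.
D9: not dominated.
Pareto-optimal: D2, D5, D6, D7, D8, D9 → 6.

6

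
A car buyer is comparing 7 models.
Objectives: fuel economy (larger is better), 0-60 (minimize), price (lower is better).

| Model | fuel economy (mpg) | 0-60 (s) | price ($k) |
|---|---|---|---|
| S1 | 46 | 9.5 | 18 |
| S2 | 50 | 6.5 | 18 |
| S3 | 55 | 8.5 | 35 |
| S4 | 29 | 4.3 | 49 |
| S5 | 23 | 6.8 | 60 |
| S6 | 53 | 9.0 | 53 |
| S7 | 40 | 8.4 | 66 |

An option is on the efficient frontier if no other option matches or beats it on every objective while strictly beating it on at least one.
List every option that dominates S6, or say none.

S3: fuel economy 55≥53, 0-60 8.5≤9.0, price 35≤53 — dominates S6.
Others (S1, S2, S4, S5, S7) are each worse than S6 on at least one objective.

S3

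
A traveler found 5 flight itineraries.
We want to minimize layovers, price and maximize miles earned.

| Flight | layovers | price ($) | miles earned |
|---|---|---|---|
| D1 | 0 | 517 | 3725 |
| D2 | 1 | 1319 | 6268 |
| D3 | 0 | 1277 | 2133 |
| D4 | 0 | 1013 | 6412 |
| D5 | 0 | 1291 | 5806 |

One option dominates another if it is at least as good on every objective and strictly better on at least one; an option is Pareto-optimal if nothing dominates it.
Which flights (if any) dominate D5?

D4

D4: layovers 0≤0, price 1013≤1291, miles earned 6412≥5806 — dominates D5.
Others (D1, D2, D3) are each worse than D5 on at least one objective.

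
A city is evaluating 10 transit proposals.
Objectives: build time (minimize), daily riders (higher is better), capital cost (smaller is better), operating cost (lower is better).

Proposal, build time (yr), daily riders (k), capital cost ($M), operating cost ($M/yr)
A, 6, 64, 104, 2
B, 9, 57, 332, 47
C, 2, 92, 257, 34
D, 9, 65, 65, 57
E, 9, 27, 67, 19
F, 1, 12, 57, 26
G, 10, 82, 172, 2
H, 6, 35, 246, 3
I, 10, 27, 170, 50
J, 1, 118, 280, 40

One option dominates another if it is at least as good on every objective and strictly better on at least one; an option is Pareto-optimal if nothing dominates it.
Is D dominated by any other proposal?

No

A: worse on daily riders (64 vs 65).
B: worse on daily riders (57 vs 65).
C: worse on capital cost (257 vs 65).
E: worse on daily riders (27 vs 65).
F: worse on daily riders (12 vs 65).
G: worse on build time (10 vs 9).
H: worse on daily riders (35 vs 65).
I: worse on build time (10 vs 9).
J: worse on capital cost (280 vs 65).
No option is at least as good as D on every objective and strictly better on one.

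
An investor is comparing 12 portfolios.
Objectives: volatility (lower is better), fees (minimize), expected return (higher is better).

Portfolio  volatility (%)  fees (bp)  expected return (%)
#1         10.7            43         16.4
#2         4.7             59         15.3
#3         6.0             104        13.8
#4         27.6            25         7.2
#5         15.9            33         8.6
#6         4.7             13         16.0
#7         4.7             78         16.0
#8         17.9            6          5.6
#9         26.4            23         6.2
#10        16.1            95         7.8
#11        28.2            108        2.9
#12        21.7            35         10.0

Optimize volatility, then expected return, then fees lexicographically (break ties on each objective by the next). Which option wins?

First minimize volatility: best is 4.7, kept {#2, #6, #7}.
Then maximize expected return: best is 16.0, kept {#6, #7}.
Then minimize fees: best is 13, kept {#6}.

#6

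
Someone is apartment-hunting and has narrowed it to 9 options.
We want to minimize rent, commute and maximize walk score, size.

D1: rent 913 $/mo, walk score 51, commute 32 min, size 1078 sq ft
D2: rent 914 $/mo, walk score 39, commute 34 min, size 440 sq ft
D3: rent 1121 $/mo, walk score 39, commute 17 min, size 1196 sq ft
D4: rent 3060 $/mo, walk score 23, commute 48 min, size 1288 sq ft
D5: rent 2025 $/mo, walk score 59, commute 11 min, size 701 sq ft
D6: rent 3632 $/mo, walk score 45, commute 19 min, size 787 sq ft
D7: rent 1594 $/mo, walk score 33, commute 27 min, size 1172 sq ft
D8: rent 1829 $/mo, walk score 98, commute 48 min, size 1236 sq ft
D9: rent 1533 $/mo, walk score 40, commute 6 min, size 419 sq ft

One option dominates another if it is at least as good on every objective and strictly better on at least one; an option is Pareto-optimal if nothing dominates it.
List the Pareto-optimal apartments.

D1: not dominated (best rent).
D2: dominated by D1 (rent 913≤914, walk score 51≥39, commute 32≤34, size 1078≥440).
D3: not dominated.
D4: not dominated (best size).
D5: not dominated.
D6: not dominated.
D7: dominated by D3 (rent 1121≤1594, walk score 39≥33, commute 17≤27, size 1196≥1172).
D8: not dominated (best walk score).
D9: not dominated (best commute).

D1, D3, D4, D5, D6, D8, D9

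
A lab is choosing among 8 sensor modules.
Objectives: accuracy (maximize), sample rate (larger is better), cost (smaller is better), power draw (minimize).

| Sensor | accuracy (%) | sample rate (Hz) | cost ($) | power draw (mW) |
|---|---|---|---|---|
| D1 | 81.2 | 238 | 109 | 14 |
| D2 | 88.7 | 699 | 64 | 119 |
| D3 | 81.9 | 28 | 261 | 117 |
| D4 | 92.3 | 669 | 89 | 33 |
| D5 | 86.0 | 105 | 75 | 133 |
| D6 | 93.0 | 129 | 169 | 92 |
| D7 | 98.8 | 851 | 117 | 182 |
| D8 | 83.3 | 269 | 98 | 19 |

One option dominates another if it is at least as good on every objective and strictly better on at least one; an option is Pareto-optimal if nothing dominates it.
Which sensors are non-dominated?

D1, D2, D4, D6, D7, D8

D1: not dominated (best power draw).
D2: not dominated (best cost).
D3: dominated by D4 (accuracy 92.3≥81.9, sample rate 669≥28, cost 89≤261, power draw 33≤117).
D4: not dominated.
D5: dominated by D2 (accuracy 88.7≥86.0, sample rate 699≥105, cost 64≤75, power draw 119≤133).
D6: not dominated.
D7: not dominated (best accuracy).
D8: not dominated.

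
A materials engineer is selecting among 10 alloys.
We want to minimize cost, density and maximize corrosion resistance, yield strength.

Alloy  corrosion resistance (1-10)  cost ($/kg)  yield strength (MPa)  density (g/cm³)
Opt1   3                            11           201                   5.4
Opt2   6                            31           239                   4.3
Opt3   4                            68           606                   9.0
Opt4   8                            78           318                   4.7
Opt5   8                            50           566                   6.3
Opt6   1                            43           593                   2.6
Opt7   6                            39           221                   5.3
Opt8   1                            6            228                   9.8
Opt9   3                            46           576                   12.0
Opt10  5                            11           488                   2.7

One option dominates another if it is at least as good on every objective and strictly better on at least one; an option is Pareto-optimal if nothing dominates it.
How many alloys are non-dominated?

8

Opt1: dominated by Opt10 (corrosion resistance 5≥3, cost 11≤11, yield strength 488≥201, density 2.7≤5.4).
Opt2: not dominated.
Opt3: not dominated (best yield strength).
Opt4: not dominated.
Opt5: not dominated.
Opt6: not dominated (best density).
Opt7: dominated by Opt2 (corrosion resistance 6≥6, cost 31≤39, yield strength 239≥221, density 4.3≤5.3).
Opt8: not dominated (best cost).
Opt9: not dominated.
Opt10: not dominated.
Pareto-optimal: Opt2, Opt3, Opt4, Opt5, Opt6, Opt8, Opt9, Opt10 → 8.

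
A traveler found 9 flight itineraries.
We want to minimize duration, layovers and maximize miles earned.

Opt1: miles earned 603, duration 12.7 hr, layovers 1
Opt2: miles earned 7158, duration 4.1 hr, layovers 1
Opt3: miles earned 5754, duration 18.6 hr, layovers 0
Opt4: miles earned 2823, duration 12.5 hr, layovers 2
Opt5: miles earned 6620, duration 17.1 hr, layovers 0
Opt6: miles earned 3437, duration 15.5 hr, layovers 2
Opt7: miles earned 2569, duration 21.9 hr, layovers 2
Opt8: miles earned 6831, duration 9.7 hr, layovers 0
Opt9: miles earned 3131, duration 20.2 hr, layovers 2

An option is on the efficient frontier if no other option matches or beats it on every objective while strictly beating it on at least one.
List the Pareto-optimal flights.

Opt1: dominated by Opt2 (miles earned 7158≥603, duration 4.1≤12.7, layovers 1≤1).
Opt2: not dominated (best miles earned).
Opt3: dominated by Opt5 (miles earned 6620≥5754, duration 17.1≤18.6, layovers 0≤0).
Opt4: dominated by Opt2 (miles earned 7158≥2823, duration 4.1≤12.5, layovers 1≤2).
Opt5: dominated by Opt8 (miles earned 6831≥6620, duration 9.7≤17.1, layovers 0≤0).
Opt6: dominated by Opt2 (miles earned 7158≥3437, duration 4.1≤15.5, layovers 1≤2).
Opt7: dominated by Opt2 (miles earned 7158≥2569, duration 4.1≤21.9, layovers 1≤2).
Opt8: not dominated.
Opt9: dominated by Opt2 (miles earned 7158≥3131, duration 4.1≤20.2, layovers 1≤2).

Opt2, Opt8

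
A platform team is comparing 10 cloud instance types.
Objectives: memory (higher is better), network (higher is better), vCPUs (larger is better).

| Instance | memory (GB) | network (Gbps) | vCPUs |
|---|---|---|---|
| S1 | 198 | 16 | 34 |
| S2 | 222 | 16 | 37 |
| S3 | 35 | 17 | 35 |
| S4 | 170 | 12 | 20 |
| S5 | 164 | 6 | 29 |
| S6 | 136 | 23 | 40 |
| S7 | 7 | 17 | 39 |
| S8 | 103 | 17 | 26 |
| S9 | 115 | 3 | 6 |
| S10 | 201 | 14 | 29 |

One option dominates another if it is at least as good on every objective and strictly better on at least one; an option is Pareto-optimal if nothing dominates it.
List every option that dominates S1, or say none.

S2: memory 222≥198, network 16≥16, vCPUs 37≥34 — dominates S1.
Others (S3, S4, S5, S6, S7, S8, S9, S10) are each worse than S1 on at least one objective.

S2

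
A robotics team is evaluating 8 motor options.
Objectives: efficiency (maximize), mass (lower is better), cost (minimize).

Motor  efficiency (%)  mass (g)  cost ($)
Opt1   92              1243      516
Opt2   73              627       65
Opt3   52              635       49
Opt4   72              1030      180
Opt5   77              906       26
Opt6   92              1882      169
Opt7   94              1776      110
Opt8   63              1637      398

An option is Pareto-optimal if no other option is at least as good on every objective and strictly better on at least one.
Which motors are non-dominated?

Opt1, Opt2, Opt3, Opt5, Opt7

Opt1: not dominated.
Opt2: not dominated (best mass).
Opt3: not dominated.
Opt4: dominated by Opt2 (efficiency 73≥72, mass 627≤1030, cost 65≤180).
Opt5: not dominated (best cost).
Opt6: dominated by Opt7 (efficiency 94≥92, mass 1776≤1882, cost 110≤169).
Opt7: not dominated (best efficiency).
Opt8: dominated by Opt2 (efficiency 73≥63, mass 627≤1637, cost 65≤398).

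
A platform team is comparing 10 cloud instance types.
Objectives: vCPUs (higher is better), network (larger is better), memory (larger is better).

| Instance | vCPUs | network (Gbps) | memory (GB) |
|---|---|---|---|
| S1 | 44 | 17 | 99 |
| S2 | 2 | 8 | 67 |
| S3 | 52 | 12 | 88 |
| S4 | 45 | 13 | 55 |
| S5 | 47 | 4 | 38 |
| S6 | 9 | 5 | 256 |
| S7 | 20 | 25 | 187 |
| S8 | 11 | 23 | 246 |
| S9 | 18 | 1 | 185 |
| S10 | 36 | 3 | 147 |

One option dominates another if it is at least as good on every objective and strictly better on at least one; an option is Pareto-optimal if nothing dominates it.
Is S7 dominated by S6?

S6 vs S7: S6 is worse on vCPUs (9 vs 20), so it does not dominate S7.

No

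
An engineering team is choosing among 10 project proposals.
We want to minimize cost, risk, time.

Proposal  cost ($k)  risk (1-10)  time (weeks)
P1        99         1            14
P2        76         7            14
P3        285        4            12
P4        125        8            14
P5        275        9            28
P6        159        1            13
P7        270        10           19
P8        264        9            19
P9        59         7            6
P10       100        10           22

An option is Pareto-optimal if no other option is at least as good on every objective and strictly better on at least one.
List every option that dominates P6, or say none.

none

P1: worse on time (14 vs 13).
P2: worse on risk (7 vs 1).
P3: worse on cost (285 vs 159).
P4: worse on risk (8 vs 1).
P5: worse on cost (275 vs 159).
P7: worse on cost (270 vs 159).
P8: worse on cost (264 vs 159).
P9: worse on risk (7 vs 1).
P10: worse on risk (10 vs 1).
No option dominates P6.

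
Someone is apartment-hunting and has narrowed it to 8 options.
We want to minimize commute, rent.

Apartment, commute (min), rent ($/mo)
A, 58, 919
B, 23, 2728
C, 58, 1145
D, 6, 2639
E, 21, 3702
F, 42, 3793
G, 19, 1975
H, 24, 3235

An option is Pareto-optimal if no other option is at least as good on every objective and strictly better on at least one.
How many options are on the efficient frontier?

A: not dominated (best rent).
B: dominated by D (commute 6≤23, rent 2639≤2728).
C: dominated by A (commute 58≤58, rent 919≤1145).
D: not dominated (best commute).
E: dominated by D (commute 6≤21, rent 2639≤3702).
F: dominated by B (commute 23≤42, rent 2728≤3793).
G: not dominated.
H: dominated by B (commute 23≤24, rent 2728≤3235).
Pareto-optimal: A, D, G → 3.

3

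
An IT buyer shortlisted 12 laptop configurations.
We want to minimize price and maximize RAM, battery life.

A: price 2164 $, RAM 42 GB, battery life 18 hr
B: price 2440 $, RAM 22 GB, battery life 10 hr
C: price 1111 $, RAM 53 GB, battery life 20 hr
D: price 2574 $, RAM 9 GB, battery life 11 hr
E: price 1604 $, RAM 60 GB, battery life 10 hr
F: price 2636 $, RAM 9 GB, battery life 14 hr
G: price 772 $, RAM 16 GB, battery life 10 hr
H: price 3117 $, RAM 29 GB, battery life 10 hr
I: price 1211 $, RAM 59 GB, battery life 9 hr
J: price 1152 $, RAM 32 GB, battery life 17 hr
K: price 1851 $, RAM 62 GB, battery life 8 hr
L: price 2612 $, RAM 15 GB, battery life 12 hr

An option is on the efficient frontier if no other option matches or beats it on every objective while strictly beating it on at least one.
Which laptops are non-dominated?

A: dominated by C (price 1111≤2164, RAM 53≥42, battery life 20≥18).
B: dominated by A (price 2164≤2440, RAM 42≥22, battery life 18≥10).
C: not dominated (best battery life).
D: dominated by A (price 2164≤2574, RAM 42≥9, battery life 18≥11).
E: not dominated.
F: dominated by A (price 2164≤2636, RAM 42≥9, battery life 18≥14).
G: not dominated (best price).
H: dominated by A (price 2164≤3117, RAM 42≥29, battery life 18≥10).
I: not dominated.
J: dominated by C (price 1111≤1152, RAM 53≥32, battery life 20≥17).
K: not dominated (best RAM).
L: dominated by A (price 2164≤2612, RAM 42≥15, battery life 18≥12).

C, E, G, I, K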